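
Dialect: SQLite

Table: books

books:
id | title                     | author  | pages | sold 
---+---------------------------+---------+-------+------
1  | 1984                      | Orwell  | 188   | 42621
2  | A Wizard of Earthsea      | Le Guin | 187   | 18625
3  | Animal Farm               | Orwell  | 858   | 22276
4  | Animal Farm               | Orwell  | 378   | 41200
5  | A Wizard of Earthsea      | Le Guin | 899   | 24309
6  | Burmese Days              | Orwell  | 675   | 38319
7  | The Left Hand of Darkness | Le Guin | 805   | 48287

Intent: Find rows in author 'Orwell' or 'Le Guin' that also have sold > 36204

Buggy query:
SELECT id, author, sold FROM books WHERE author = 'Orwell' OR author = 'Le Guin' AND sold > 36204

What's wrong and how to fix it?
Bug: AND binds tighter than OR, so this parses as author = 'Orwell' OR (author = 'Le Guin' AND sold > 36204)

Fix: Add parentheses around the OR so the AND applies to both alternatives

Corrected query:
SELECT id, author, sold FROM books WHERE (author = 'Orwell' OR author = 'Le Guin') AND sold > 36204

Result:
id | author  | sold 
---+---------+------
1  | Orwell  | 42621
4  | Orwell  | 41200
6  | Orwell  | 38319
7  | Le Guin | 48287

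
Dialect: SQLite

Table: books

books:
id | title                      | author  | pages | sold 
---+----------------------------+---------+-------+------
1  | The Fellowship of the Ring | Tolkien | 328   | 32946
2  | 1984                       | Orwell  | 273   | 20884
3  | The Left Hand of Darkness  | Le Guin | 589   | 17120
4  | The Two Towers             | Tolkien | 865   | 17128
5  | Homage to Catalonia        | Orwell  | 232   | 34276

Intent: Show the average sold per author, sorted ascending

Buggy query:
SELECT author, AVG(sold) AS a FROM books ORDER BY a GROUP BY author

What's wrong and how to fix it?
Bug: ORDER BY appears before GROUP BY; SQL clause order requires GROUP BY first

Fix: Move ORDER BY to the end, after GROUP BY

Corrected query:
SELECT author, AVG(sold) AS a FROM books GROUP BY author ORDER BY a

Result:
author  | a    
--------+------
Le Guin | 17120
Tolkien | 25037
Orwell  | 27580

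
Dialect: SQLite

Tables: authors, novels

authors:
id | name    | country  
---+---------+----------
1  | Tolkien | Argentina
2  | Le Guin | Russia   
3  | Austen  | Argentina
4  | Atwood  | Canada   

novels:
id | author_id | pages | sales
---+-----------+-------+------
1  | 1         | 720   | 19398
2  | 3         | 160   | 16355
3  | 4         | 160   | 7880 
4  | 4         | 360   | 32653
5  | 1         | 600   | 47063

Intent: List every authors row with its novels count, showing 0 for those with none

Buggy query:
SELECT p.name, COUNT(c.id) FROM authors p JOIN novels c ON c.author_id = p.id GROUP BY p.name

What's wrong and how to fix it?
Bug: INNER JOIN drops authors rows that have no matching novels rows

Fix: Switch to LEFT JOIN to retain unmatched parent rows

Corrected query:
SELECT p.name, COUNT(c.id) FROM authors p LEFT JOIN novels c ON c.author_id = p.id GROUP BY p.name

Result:
name    | COUNT(c.id)
--------+------------
Atwood  | 2          
Austen  | 1          
Le Guin | 0          
Tolkien | 2          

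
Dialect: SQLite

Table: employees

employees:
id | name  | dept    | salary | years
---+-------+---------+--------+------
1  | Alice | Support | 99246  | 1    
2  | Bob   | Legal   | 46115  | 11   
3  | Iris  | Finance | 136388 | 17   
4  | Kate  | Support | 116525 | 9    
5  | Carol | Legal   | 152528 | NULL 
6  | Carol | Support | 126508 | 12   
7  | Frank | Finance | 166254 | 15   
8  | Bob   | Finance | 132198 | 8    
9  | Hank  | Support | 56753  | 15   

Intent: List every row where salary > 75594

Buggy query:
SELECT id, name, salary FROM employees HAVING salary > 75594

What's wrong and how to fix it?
Bug: This is a non-aggregate query (no GROUP BY, no aggregates), so in SQLite the HAVING clause is invalid here; a row-level condition belongs in WHERE

Fix: Replace HAVING with WHERE since the condition applies to individual rows

Corrected query:
SELECT id, name, salary FROM employees WHERE salary > 75594

Result:
id | name  | salary
---+-------+-------
1  | Alice | 99246 
3  | Iris  | 136388
4  | Kate  | 116525
5  | Carol | 152528
6  | Carol | 126508
7  | Frank | 166254
8  | Bob   | 132198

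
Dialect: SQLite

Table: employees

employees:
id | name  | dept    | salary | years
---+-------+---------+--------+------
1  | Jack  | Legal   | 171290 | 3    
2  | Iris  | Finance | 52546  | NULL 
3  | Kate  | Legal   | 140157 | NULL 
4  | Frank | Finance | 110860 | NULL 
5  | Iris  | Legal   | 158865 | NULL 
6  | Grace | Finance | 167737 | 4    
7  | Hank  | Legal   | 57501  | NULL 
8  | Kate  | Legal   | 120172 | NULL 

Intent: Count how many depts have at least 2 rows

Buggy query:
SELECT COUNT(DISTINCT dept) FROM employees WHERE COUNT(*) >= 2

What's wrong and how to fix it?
Bug: COUNT(*) cannot appear in WHERE; the per-group count doesn't exist yet

Fix: Use a subquery that GROUPs and filters with HAVING, then count its rows

Corrected query:
SELECT COUNT(*) FROM (SELECT dept FROM employees GROUP BY dept HAVING COUNT(*) >= 2)

Result:
COUNT(*)
--------
2       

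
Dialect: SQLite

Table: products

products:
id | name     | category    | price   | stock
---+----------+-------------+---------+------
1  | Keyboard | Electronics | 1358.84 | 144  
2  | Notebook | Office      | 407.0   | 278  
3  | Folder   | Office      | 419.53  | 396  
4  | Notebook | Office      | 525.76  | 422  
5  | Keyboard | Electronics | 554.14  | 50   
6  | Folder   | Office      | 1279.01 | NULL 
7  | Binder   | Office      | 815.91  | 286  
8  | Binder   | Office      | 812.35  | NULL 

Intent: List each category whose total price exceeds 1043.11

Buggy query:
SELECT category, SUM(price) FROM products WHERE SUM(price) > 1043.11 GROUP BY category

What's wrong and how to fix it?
Bug: Aggregate functions cannot appear in a WHERE clause

Fix: Move the aggregate condition to a HAVING clause

Corrected query:
SELECT category, SUM(price) FROM products GROUP BY category HAVING SUM(price) > 1043.11

Result:
category    | SUM(price)
------------+-----------
Electronics | 1912.98   
Office      | 4259.56   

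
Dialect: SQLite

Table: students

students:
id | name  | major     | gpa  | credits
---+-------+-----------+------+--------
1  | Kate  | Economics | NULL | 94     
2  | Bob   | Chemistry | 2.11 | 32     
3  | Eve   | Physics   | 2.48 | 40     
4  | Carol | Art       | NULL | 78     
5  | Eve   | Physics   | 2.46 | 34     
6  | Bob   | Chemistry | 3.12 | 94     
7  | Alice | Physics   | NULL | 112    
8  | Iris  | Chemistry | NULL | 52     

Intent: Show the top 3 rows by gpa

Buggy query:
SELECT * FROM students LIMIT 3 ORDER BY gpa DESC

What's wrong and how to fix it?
Bug: ORDER BY cannot follow LIMIT; LIMIT is the final clause

Fix: Sort with ORDER BY, then apply LIMIT

Corrected query:
SELECT * FROM students ORDER BY gpa DESC LIMIT 3

Result:
id | name | major     | gpa  | credits
---+------+-----------+------+--------
6  | Bob  | Chemistry | 3.12 | 94     
3  | Eve  | Physics   | 2.48 | 40     
5  | Eve  | Physics   | 2.46 | 34     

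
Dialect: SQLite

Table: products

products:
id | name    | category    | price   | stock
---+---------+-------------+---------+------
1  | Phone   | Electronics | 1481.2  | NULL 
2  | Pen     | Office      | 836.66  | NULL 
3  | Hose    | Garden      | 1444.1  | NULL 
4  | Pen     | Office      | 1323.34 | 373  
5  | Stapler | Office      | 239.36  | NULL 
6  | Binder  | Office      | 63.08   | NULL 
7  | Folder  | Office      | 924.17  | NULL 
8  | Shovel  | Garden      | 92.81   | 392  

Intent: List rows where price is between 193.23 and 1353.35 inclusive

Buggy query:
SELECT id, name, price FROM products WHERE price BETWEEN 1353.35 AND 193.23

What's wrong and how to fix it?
Bug: BETWEEN expects the lower bound first; with 1353.35 AND 193.23 the range is empty

Fix: Write BETWEEN 193.23 AND 1353.35

Corrected query:
SELECT id, name, price FROM products WHERE price BETWEEN 193.23 AND 1353.35

Result:
id | name    | price  
---+---------+--------
2  | Pen     | 836.66 
4  | Pen     | 1323.34
5  | Stapler | 239.36 
7  | Folder  | 924.17 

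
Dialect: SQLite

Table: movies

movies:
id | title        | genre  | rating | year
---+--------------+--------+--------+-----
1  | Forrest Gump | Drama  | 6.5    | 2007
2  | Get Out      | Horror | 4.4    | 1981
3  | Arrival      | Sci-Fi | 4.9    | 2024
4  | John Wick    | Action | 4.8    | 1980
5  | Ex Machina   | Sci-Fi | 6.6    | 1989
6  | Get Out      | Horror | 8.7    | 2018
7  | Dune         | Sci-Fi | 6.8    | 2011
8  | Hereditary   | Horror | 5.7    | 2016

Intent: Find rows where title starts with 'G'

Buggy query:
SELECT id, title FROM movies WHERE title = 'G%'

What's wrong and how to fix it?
Bug: '=' compares the literal string including the % character; pattern matching needs LIKE

Fix: Use LIKE for wildcard pattern matching

Corrected query:
SELECT id, title FROM movies WHERE title LIKE 'G%'

Result:
id | title  
---+--------
2  | Get Out
6  | Get Out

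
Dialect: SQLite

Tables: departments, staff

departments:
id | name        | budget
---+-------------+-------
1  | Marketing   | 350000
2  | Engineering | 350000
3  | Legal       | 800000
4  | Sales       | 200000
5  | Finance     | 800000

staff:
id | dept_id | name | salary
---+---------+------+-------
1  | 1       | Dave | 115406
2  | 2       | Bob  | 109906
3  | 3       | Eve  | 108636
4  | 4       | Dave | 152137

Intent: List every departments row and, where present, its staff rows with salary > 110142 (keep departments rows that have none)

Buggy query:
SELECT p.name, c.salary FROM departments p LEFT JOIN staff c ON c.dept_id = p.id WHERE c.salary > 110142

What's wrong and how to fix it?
Bug: Filtering c.salary in WHERE discards the NULL rows produced by LEFT JOIN, turning it into an inner join

Fix: Move the right-table condition into the ON clause so unmatched parents are kept

Corrected query:
SELECT p.name, c.salary FROM departments p LEFT JOIN staff c ON c.dept_id = p.id AND c.salary > 110142

Result:
name        | salary
------------+-------
Marketing   | 115406
Engineering | NULL  
Legal       | NULL  
Sales       | 152137
Finance     | NULL  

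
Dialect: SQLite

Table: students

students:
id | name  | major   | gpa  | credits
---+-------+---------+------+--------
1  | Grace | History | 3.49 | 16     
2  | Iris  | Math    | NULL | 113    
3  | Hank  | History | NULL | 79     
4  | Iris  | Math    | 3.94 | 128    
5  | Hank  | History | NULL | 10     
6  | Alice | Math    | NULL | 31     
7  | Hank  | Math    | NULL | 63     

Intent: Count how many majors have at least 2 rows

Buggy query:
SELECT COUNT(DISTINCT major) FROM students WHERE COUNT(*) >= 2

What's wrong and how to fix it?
Bug: COUNT(*) cannot appear in WHERE; the per-group count doesn't exist yet

Fix: Use a subquery that GROUPs and filters with HAVING, then count its rows

Corrected query:
SELECT COUNT(*) FROM (SELECT major FROM students GROUP BY major HAVING COUNT(*) >= 2)

Result:
COUNT(*)
--------
2       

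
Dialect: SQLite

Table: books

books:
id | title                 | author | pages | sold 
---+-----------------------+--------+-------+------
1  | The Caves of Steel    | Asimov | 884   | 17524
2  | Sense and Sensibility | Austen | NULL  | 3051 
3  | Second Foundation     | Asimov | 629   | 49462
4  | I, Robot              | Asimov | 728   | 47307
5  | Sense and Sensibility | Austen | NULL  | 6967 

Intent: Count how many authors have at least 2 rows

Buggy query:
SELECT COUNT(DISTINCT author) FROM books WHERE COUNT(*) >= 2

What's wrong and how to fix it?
Bug: COUNT(*) cannot appear in WHERE; the per-group count doesn't exist yet

Fix: Group first with HAVING COUNT(*) >= 2, then COUNT the resulting groups

Corrected query:
SELECT COUNT(*) FROM (SELECT author FROM books GROUP BY author HAVING COUNT(*) >= 2)

Result:
COUNT(*)
--------
2       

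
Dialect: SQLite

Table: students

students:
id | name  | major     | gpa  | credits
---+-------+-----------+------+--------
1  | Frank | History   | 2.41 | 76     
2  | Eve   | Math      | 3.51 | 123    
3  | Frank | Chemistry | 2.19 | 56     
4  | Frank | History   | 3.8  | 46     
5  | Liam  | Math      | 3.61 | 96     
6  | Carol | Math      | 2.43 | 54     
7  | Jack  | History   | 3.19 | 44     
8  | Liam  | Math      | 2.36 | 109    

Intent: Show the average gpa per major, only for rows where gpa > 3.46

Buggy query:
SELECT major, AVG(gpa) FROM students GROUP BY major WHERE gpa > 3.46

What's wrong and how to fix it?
Bug: WHERE cannot follow GROUP BY

Fix: Move the WHERE clause before GROUP BY

Corrected query:
SELECT major, AVG(gpa) FROM students WHERE gpa > 3.46 GROUP BY major

Result:
major   | AVG(gpa)
--------+---------
History | 3.8     
Math    | 3.56    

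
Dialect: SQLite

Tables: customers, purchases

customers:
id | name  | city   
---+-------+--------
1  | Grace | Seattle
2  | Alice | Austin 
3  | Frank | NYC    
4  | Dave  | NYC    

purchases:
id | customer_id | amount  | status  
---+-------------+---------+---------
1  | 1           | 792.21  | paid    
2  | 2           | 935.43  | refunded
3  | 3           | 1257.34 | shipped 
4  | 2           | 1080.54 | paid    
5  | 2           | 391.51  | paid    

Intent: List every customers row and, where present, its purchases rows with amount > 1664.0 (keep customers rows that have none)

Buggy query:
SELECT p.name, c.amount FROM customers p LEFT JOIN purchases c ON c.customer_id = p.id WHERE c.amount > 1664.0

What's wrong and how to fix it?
Bug: Filtering c.amount in WHERE discards the NULL rows produced by LEFT JOIN, turning it into an inner join

Fix: Put 'c.amount > 1664.0' in the JOIN's ON clause instead of WHERE

Corrected query:
SELECT p.name, c.amount FROM customers p LEFT JOIN purchases c ON c.customer_id = p.id AND c.amount > 1664.0

Result:
name  | amount
------+-------
Grace | NULL  
Alice | NULL  
Frank | NULL  
Dave  | NULL  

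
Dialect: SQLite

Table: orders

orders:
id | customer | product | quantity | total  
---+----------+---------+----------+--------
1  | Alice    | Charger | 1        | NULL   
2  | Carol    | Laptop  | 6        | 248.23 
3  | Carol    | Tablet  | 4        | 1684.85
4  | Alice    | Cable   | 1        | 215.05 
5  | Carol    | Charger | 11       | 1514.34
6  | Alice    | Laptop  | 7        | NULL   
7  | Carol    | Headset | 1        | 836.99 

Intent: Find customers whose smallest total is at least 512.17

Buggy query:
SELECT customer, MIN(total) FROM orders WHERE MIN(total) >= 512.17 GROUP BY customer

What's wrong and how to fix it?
Bug: MIN() in WHERE is a misuse of aggregate

Fix: Use HAVING for the per-group MIN condition

Corrected query:
SELECT customer, MIN(total) FROM orders GROUP BY customer HAVING MIN(total) >= 512.17

Result:
(no rows)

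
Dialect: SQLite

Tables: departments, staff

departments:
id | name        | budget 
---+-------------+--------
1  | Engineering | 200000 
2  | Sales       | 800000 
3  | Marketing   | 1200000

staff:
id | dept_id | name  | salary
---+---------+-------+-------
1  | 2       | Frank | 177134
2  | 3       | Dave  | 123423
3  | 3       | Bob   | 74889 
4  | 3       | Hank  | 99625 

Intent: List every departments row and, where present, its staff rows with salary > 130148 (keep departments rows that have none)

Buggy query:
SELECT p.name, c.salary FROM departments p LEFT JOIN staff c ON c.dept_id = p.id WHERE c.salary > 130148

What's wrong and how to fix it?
Bug: Filtering c.salary in WHERE discards the NULL rows produced by LEFT JOIN, turning it into an inner join

Fix: Move the right-table condition into the ON clause so unmatched parents are kept

Corrected query:
SELECT p.name, c.salary FROM departments p LEFT JOIN staff c ON c.dept_id = p.id AND c.salary > 130148

Result:
name        | salary
------------+-------
Engineering | NULL  
Sales       | 177134
Marketing   | NULL  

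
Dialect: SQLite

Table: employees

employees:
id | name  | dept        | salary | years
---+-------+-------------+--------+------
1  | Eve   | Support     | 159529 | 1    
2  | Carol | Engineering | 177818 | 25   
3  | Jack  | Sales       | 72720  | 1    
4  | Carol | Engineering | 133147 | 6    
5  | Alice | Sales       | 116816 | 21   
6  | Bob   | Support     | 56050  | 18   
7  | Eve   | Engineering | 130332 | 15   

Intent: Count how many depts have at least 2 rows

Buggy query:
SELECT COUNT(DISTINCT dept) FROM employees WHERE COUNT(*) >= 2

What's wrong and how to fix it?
Bug: COUNT(*) cannot appear in WHERE; the per-group count doesn't exist yet

Fix: Use a subquery that GROUPs and filters with HAVING, then count its rows

Corrected query:
SELECT COUNT(*) FROM (SELECT dept FROM employees GROUP BY dept HAVING COUNT(*) >= 2)

Result:
COUNT(*)
--------
3       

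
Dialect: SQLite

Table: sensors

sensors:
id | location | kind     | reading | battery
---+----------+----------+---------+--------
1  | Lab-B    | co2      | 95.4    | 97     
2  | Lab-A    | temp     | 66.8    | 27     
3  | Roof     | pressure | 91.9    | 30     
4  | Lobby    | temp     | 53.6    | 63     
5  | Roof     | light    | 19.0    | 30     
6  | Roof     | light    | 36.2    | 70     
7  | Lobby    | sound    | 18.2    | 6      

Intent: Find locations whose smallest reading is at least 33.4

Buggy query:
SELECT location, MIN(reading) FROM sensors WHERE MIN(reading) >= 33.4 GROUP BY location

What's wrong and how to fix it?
Bug: Aggregates like MIN are computed per group after WHERE runs

Fix: Use HAVING for the per-group MIN condition

Corrected query:
SELECT location, MIN(reading) FROM sensors GROUP BY location HAVING MIN(reading) >= 33.4

Result:
location | MIN(reading)
---------+-------------
Lab-A    | 66.8        
Lab-B    | 95.4        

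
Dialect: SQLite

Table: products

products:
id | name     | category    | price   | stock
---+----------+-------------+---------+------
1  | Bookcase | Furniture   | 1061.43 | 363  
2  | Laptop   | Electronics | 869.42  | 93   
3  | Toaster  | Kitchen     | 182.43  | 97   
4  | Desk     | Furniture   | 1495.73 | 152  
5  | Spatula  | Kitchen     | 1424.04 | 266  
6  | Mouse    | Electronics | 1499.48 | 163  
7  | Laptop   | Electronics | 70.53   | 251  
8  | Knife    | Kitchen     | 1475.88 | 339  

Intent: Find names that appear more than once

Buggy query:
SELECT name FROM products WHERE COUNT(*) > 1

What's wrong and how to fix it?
Bug: WHERE can't reference COUNT(*); aggregates are computed after WHERE

Fix: GROUP BY name, then filter groups with HAVING COUNT(*) > 1

Corrected query:
SELECT name FROM products GROUP BY name HAVING COUNT(*) > 1

Result:
name  
------
Laptop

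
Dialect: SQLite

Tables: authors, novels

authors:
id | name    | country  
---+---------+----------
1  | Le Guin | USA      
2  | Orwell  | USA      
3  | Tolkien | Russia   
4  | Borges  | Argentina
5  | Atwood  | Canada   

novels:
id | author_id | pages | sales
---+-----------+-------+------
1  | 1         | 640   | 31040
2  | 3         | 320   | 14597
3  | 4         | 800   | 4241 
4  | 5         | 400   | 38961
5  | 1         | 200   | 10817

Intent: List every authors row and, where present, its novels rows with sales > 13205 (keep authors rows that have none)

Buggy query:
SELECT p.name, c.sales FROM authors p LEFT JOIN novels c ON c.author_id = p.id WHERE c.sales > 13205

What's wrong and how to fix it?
Bug: A WHERE condition on the right-hand table after LEFT JOIN drops unmatched parents

Fix: Put 'c.sales > 13205' in the JOIN's ON clause instead of WHERE

Corrected query:
SELECT p.name, c.sales FROM authors p LEFT JOIN novels c ON c.author_id = p.id AND c.sales > 13205

Result:
name    | sales
--------+------
Le Guin | 31040
Orwell  | NULL 
Tolkien | 14597
Borges  | NULL 
Atwood  | 38961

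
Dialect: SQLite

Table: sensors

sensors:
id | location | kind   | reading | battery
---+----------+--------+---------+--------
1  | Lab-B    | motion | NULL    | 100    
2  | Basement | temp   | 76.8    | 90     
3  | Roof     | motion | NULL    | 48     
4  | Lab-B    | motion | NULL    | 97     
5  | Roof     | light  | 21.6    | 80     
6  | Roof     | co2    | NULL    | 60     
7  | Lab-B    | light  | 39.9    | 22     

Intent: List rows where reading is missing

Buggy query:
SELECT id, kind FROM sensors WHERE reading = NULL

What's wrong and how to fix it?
Bug: '= NULL' is always unknown in SQL three-valued logic, so no rows match

Fix: Use IS NULL to test for NULL

Corrected query:
SELECT id, kind FROM sensors WHERE reading IS NULL

Result:
id | kind  
---+-------
1  | motion
3  | motion
4  | motion
6  | co2   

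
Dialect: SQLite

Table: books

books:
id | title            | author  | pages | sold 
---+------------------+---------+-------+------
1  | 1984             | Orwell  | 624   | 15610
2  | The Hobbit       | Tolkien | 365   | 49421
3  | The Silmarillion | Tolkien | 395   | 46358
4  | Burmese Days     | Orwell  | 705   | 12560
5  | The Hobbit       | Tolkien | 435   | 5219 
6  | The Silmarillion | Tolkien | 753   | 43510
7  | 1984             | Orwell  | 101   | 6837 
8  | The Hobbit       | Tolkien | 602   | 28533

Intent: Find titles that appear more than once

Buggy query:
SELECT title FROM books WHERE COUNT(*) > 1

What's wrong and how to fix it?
Bug: WHERE can't reference COUNT(*); aggregates are computed after WHERE

Fix: Group first, then use HAVING for the count condition

Corrected query:
SELECT title FROM books GROUP BY title HAVING COUNT(*) > 1

Result:
title           
----------------
1984            
The Hobbit      
The Silmarillion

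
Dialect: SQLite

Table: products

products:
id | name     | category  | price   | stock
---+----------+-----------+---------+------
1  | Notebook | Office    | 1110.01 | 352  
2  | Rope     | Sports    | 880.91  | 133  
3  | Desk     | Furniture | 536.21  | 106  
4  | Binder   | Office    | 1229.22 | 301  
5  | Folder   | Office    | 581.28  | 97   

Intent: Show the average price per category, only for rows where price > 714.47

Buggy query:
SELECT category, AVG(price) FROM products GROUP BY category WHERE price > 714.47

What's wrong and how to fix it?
Bug: WHERE cannot follow GROUP BY

Fix: Place WHERE between FROM and GROUP BY

Corrected query:
SELECT category, AVG(price) FROM products WHERE price > 714.47 GROUP BY category

Result:
category | AVG(price)
---------+-----------
Office   | 1169.615  
Sports   | 880.91    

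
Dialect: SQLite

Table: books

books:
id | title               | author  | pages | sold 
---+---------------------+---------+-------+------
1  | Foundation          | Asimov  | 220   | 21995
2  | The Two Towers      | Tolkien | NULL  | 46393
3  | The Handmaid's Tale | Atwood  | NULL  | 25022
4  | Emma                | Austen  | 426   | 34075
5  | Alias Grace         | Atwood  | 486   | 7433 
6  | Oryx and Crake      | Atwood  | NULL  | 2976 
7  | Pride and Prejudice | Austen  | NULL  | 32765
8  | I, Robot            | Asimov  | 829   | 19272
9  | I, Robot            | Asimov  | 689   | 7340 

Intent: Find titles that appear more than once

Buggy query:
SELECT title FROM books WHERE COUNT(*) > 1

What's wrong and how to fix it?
Bug: WHERE can't reference COUNT(*); aggregates are computed after WHERE

Fix: Group first, then use HAVING for the count condition

Corrected query:
SELECT title FROM books GROUP BY title HAVING COUNT(*) > 1

Result:
title   
--------
I, Robot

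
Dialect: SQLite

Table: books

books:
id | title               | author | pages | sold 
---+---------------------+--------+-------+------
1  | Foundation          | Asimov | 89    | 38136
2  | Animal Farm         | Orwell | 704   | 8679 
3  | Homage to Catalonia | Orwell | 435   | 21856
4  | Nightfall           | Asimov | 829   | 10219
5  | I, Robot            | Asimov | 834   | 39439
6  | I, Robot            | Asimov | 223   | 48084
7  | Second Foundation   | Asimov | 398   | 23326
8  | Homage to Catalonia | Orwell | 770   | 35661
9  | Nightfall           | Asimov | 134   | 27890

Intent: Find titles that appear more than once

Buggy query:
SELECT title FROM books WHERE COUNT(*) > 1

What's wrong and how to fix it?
Bug: WHERE can't reference COUNT(*); aggregates are computed after WHERE

Fix: Group first, then use HAVING for the count condition

Corrected query:
SELECT title FROM books GROUP BY title HAVING COUNT(*) > 1

Result:
title              
-------------------
Homage to Catalonia
I, Robot           
Nightfall          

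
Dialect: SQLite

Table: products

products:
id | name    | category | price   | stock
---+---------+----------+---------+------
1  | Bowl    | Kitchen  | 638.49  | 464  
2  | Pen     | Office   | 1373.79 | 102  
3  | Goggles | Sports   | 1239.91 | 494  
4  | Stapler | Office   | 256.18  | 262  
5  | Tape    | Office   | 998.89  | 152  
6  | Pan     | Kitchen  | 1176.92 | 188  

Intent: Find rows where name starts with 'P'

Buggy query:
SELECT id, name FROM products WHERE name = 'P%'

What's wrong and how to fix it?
Bug: Wildcards only work with LIKE; '=' treats '%' as a literal character

Fix: Use LIKE for wildcard pattern matching

Corrected query:
SELECT id, name FROM products WHERE name LIKE 'P%'

Result:
id | name
---+-----
2  | Pen 
6  | Pan 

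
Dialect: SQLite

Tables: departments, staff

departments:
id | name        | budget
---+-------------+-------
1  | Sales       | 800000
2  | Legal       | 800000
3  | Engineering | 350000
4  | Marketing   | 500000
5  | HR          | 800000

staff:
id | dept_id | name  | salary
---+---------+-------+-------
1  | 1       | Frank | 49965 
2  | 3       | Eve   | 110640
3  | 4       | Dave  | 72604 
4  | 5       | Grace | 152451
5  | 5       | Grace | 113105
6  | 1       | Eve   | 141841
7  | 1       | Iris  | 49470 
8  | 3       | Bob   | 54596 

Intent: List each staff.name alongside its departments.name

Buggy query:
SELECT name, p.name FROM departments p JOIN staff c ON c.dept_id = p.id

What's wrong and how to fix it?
Bug: Both tables have a 'name' column; the unqualified reference is ambiguous

Fix: Prefix ambiguous columns with the table alias

Corrected query:
SELECT c.name, p.name FROM departments p JOIN staff c ON c.dept_id = p.id

Result:
name  | name       
------+------------
Frank | Sales      
Eve   | Engineering
Dave  | Marketing  
Grace | HR         
Grace | HR         
Eve   | Sales      
Iris  | Sales      
Bob   | Engineering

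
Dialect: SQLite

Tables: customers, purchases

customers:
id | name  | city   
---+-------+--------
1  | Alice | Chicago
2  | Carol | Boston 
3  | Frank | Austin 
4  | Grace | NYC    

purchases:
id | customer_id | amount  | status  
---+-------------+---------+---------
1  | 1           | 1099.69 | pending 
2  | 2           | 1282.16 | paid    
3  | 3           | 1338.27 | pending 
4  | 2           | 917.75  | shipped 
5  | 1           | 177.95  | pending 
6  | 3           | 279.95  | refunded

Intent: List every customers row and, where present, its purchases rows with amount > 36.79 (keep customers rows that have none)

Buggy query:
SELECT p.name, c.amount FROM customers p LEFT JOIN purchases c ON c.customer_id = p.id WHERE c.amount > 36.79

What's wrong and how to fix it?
Bug: A WHERE condition on the right-hand table after LEFT JOIN drops unmatched parents

Fix: Move the right-table condition into the ON clause so unmatched parents are kept

Corrected query:
SELECT p.name, c.amount FROM customers p LEFT JOIN purchases c ON c.customer_id = p.id AND c.amount > 36.79

Result:
name  | amount 
------+--------
Alice | 177.95 
Alice | 1099.69
Carol | 917.75 
Carol | 1282.16
Frank | 279.95 
Frank | 1338.27
Grace | NULL   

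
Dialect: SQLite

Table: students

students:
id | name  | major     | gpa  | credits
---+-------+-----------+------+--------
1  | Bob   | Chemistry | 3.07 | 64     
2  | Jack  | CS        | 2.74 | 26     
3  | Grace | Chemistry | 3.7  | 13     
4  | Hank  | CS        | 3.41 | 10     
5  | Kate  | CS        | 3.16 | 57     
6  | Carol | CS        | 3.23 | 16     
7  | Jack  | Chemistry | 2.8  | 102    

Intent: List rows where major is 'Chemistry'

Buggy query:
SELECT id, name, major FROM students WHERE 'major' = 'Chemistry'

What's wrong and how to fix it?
Bug: Single quotes denote string literals in SQL; the column name is being compared as a constant string

Fix: Remove the quotes around the column name (or use double quotes for an identifier)

Corrected query:
SELECT id, name, major FROM students WHERE major = 'Chemistry'

Result:
id | name  | major    
---+-------+----------
1  | Bob   | Chemistry
3  | Grace | Chemistry
7  | Jack  | Chemistry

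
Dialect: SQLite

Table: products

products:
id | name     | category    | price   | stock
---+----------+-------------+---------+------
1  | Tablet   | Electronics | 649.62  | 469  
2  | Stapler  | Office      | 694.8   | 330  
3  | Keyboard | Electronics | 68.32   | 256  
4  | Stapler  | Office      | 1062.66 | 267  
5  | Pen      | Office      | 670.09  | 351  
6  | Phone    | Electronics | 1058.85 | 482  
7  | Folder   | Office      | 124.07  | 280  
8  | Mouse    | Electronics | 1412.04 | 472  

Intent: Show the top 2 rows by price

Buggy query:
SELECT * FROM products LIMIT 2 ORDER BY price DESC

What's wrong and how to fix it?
Bug: LIMIT must come after ORDER BY

Fix: Sort with ORDER BY, then apply LIMIT

Corrected query:
SELECT * FROM products ORDER BY price DESC LIMIT 2

Result:
id | name    | category    | price   | stock
---+---------+-------------+---------+------
8  | Mouse   | Electronics | 1412.04 | 472  
4  | Stapler | Office      | 1062.66 | 267  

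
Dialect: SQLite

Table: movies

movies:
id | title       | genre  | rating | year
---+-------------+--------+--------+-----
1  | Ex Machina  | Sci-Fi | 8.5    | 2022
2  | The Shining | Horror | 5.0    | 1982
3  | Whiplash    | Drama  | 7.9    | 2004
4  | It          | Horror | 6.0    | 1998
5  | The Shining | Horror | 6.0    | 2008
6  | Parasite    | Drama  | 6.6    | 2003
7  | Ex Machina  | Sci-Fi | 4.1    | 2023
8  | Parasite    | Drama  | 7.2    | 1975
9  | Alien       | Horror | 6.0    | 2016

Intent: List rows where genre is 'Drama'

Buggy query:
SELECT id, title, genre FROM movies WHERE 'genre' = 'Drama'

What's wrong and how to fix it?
Bug: 'genre' in single quotes is a string literal, not the column; the comparison is literal-vs-literal and never true

Fix: Reference the column as genre without single quotes

Corrected query:
SELECT id, title, genre FROM movies WHERE genre = 'Drama'

Result:
id | title    | genre
---+----------+------
3  | Whiplash | Drama
6  | Parasite | Drama
8  | Parasite | Drama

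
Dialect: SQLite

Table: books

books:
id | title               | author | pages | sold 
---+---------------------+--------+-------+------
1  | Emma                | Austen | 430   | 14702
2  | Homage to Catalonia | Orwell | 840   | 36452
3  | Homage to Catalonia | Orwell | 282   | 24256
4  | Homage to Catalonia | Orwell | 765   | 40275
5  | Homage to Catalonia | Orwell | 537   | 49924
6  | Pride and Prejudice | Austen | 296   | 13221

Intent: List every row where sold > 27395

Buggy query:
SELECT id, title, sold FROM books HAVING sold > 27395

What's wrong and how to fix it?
Bug: HAVING filters the output of aggregation, but this query has no GROUP BY and no aggregate functions, so SQLite rejects it (HAVING clause on a non-aggregate query); the condition here is per row

Fix: Replace HAVING with WHERE since the condition applies to individual rows

Corrected query:
SELECT id, title, sold FROM books WHERE sold > 27395

Result:
id | title               | sold 
---+---------------------+------
2  | Homage to Catalonia | 36452
4  | Homage to Catalonia | 40275
5  | Homage to Catalonia | 49924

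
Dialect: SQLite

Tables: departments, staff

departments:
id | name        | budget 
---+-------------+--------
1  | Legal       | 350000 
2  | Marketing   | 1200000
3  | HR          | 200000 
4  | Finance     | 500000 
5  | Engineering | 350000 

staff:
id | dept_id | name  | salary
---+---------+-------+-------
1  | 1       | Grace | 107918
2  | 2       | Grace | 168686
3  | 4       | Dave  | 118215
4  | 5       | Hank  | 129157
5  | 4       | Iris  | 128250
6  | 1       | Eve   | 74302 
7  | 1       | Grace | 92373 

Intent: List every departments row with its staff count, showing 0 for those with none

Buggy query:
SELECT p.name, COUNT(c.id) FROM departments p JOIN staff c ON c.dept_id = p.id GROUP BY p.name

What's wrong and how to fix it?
Bug: An inner join excludes parents with zero children

Fix: Use LEFT JOIN so parents without children still appear (COUNT(c.id) gives 0)

Corrected query:
SELECT p.name, COUNT(c.id) FROM departments p LEFT JOIN staff c ON c.dept_id = p.id GROUP BY p.name

Result:
name        | COUNT(c.id)
------------+------------
Engineering | 1          
Finance     | 2          
HR          | 0          
Legal       | 3          
Marketing   | 1          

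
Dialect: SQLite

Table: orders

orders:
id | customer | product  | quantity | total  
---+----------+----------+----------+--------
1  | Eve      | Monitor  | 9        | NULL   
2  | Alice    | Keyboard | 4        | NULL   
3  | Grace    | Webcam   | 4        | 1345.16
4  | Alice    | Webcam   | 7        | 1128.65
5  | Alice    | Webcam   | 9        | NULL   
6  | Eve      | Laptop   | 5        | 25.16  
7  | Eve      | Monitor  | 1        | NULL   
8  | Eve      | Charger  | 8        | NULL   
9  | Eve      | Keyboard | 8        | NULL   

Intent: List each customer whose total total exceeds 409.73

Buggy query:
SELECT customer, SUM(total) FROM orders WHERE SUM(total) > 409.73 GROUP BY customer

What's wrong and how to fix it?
Bug: Aggregate functions cannot appear in a WHERE clause

Fix: Use HAVING (which filters groups after aggregation) instead of WHERE

Corrected query:
SELECT customer, SUM(total) FROM orders GROUP BY customer HAVING SUM(total) > 409.73

Result:
customer | SUM(total)
---------+-----------
Alice    | 1128.65   
Grace    | 1345.16   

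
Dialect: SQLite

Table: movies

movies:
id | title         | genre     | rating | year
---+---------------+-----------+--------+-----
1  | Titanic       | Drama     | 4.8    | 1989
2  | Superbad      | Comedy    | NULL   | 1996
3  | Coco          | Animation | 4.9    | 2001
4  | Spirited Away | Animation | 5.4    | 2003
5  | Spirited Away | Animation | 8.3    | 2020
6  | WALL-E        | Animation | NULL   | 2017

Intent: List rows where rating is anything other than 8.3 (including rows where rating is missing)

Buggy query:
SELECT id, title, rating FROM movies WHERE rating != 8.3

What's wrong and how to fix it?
Bug: Inequality against NULL is unknown, not true; rows with NULL are dropped

Fix: Handle NULL separately with IS NULL alongside the inequality

Corrected query:
SELECT id, title, rating FROM movies WHERE rating != 8.3 OR rating IS NULL

Result:
id | title         | rating
---+---------------+-------
1  | Titanic       | 4.8   
2  | Superbad      | NULL  
3  | Coco          | 4.9   
4  | Spirited Away | 5.4   
6  | WALL-E        | NULL  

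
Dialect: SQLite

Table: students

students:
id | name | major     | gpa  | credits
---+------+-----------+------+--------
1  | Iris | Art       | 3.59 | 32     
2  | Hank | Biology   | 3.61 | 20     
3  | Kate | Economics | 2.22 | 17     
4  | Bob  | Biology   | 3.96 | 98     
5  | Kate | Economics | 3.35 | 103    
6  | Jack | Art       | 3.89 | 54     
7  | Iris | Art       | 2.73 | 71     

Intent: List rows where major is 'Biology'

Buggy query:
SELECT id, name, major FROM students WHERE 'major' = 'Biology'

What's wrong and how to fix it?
Bug: Single quotes denote string literals in SQL; the column name is being compared as a constant string

Fix: Reference the column as major without single quotes

Corrected query:
SELECT id, name, major FROM students WHERE major = 'Biology'

Result:
id | name | major  
---+------+--------
2  | Hank | Biology
4  | Bob  | Biology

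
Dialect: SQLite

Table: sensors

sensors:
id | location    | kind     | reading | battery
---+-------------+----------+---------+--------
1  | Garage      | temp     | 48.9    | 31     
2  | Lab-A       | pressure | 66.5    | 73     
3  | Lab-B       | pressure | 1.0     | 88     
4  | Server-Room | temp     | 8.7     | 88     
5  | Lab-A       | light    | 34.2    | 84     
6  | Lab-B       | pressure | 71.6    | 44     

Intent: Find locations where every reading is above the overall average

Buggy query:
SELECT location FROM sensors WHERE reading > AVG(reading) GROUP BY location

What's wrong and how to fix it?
Bug: WHERE evaluates per row before aggregation, so AVG() is unavailable

Fix: Use a subquery for AVG and a HAVING MIN(...) filter so the condition holds for every row in the group

Corrected query:
SELECT location FROM sensors GROUP BY location HAVING MIN(reading) > (SELECT AVG(reading) FROM sensors)

Result:
location
--------
Garage  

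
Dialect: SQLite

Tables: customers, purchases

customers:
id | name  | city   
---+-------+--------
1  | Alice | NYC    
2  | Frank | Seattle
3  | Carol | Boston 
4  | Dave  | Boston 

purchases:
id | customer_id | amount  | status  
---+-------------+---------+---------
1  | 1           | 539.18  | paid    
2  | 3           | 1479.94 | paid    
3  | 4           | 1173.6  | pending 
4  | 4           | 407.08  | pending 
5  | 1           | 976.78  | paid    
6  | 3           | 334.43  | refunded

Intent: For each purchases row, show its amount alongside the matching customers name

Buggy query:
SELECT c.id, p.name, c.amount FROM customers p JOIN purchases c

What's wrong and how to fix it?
Bug: JOIN with no ON clause produces a cartesian product; every purchases row pairs with every customers row

Fix: Specify the join condition linking the foreign key to the parent id

Corrected query:
SELECT c.id, p.name, c.amount FROM customers p JOIN purchases c ON c.customer_id = p.id

Result:
id | name  | amount 
---+-------+--------
1  | Alice | 539.18 
2  | Carol | 1479.94
3  | Dave  | 1173.6 
4  | Dave  | 407.08 
5  | Alice | 976.78 
6  | Carol | 334.43 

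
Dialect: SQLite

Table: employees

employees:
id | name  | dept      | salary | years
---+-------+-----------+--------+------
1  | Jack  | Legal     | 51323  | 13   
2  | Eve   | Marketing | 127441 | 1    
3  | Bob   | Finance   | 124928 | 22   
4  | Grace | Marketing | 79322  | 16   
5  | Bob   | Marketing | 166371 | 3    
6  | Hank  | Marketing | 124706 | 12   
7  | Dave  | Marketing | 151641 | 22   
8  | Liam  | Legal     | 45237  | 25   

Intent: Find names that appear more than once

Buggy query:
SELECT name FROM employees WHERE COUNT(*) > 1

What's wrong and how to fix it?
Bug: COUNT(*) is an aggregate and cannot be used in WHERE

Fix: Group first, then use HAVING for the count condition

Corrected query:
SELECT name FROM employees GROUP BY name HAVING COUNT(*) > 1

Result:
name
----
Bob 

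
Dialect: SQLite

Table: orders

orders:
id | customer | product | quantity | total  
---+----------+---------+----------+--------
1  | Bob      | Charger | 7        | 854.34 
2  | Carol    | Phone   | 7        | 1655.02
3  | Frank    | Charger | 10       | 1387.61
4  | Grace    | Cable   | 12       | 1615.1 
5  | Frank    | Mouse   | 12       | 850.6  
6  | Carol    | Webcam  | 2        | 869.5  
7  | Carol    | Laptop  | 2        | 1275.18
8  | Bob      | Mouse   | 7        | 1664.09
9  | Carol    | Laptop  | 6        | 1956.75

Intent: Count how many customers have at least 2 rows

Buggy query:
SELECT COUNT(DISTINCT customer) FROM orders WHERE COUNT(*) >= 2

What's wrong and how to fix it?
Bug: WHERE filters individual rows, not groups, so a group-level COUNT is invalid there

Fix: Group first with HAVING COUNT(*) >= 2, then COUNT the resulting groups

Corrected query:
SELECT COUNT(*) FROM (SELECT customer FROM orders GROUP BY customer HAVING COUNT(*) >= 2)

Result:
COUNT(*)
--------
3       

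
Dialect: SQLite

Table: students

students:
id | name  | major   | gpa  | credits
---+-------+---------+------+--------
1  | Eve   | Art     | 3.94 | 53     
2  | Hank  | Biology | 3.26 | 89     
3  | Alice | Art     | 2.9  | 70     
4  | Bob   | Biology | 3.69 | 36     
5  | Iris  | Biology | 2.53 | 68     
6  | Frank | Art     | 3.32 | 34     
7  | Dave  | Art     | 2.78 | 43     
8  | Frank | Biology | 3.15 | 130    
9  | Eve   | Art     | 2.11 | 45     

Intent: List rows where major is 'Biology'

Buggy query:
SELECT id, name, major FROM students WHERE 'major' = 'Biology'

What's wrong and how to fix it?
Bug: 'major' in single quotes is a string literal, not the column; the comparison is literal-vs-literal and never true

Fix: Reference the column as major without single quotes

Corrected query:
SELECT id, name, major FROM students WHERE major = 'Biology'

Result:
id | name  | major  
---+-------+--------
2  | Hank  | Biology
4  | Bob   | Biology
5  | Iris  | Biology
8  | Frank | Biology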